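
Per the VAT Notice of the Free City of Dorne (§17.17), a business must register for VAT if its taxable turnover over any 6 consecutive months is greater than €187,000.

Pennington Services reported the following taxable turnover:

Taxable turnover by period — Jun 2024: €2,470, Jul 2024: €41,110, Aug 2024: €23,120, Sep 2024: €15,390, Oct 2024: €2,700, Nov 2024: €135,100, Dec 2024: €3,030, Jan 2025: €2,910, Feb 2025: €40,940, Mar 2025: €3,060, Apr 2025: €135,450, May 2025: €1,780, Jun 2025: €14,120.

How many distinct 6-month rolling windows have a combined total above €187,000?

Jun 2024–Nov 2024: €2,470 + €41,110 + €23,120 + €15,390 + €2,700 + €135,100 = €219,890 (over)
Jul 2024–Dec 2024: €41,110 + €23,120 + €15,390 + €2,700 + €135,100 + €3,030 = €220,450 (over)
Aug 2024–Jan 2025: €23,120 + €15,390 + €2,700 + €135,100 + €3,030 + €2,910 = €182,250 (under)
Sep 2024–Feb 2025: €15,390 + €2,700 + €135,100 + €3,030 + €2,910 + €40,940 = €200,070 (over)
Oct 2024–Mar 2025: €2,700 + €135,100 + €3,030 + €2,910 + €40,940 + €3,060 = €187,740 (over)
Nov 2024–Apr 2025: €135,100 + €3,030 + €2,910 + €40,940 + €3,060 + €135,450 = €320,490 (over)
Dec 2024–May 2025: €3,030 + €2,910 + €40,940 + €3,060 + €135,450 + €1,780 = €187,170 (over)
Jan 2025–Jun 2025: €2,910 + €40,940 + €3,060 + €135,450 + €1,780 + €14,120 = €198,260 (over)
7 windows exceed the threshold.

7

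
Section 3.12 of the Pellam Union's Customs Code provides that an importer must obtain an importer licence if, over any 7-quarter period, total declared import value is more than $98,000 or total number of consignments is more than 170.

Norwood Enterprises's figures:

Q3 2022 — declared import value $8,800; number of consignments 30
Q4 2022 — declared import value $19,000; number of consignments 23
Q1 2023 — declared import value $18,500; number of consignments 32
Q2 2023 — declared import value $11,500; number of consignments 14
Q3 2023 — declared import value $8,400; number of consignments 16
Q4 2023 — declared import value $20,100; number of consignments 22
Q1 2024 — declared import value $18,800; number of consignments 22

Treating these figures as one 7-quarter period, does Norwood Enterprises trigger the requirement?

Total declared import value: $8,800 + $19,000 + $18,500 + $11,500 + $8,400 + $20,100 + $18,800 = $105,100 (> $98,000).
Total number of consignments: 30 + 23 + 32 + 14 + 16 + 22 + 22 = 159 (≤ 170).
The test is 'or': at least one threshold is exceeded.

Yes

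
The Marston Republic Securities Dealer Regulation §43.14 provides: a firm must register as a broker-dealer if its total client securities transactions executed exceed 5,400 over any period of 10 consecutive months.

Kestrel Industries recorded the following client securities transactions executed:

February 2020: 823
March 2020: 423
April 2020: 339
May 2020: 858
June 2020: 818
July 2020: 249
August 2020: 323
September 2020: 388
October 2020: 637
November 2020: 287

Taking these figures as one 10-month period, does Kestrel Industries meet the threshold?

No

Total client securities transactions executed: 823 + 423 + 339 + 858 + 818 + 249 + 323 + 388 + 637 + 287 = 5,145.
5,145 ≤ 5,400, so the threshold is not exceeded.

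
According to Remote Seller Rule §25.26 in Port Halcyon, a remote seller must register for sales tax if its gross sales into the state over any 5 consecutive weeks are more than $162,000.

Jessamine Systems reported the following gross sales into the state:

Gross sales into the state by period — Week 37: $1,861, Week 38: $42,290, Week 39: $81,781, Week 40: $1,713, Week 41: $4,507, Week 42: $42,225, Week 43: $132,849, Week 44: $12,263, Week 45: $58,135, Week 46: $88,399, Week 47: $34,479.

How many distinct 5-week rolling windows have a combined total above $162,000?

6

Week 37–Week 41: $1,861 + $42,290 + $81,781 + $1,713 + $4,507 = $132,152 (under)
Week 38–Week 42: $42,290 + $81,781 + $1,713 + $4,507 + $42,225 = $172,516 (over)
Week 39–Week 43: $81,781 + $1,713 + $4,507 + $42,225 + $132,849 = $263,075 (over)
Week 40–Week 44: $1,713 + $4,507 + $42,225 + $132,849 + $12,263 = $193,557 (over)
Week 41–Week 45: $4,507 + $42,225 + $132,849 + $12,263 + $58,135 = $249,979 (over)
Week 42–Week 46: $42,225 + $132,849 + $12,263 + $58,135 + $88,399 = $333,871 (over)
Week 43–Week 47: $132,849 + $12,263 + $58,135 + $88,399 + $34,479 = $326,125 (over)
6 windows exceed the threshold.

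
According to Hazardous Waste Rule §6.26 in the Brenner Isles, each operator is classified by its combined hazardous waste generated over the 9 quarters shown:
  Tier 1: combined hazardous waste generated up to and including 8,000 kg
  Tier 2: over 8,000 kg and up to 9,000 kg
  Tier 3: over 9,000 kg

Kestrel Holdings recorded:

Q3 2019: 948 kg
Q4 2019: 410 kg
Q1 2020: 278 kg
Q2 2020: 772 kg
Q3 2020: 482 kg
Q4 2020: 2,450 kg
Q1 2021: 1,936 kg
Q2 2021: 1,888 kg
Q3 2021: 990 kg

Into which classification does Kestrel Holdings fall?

Combined hazardous waste generated: 948 kg + 410 kg + 278 kg + 772 kg + 482 kg + 2,450 kg + 1,936 kg + 1,888 kg + 990 kg = 10,154 kg.
10,154 kg > 9,000 kg, so Tier 3 applies.

Tier 3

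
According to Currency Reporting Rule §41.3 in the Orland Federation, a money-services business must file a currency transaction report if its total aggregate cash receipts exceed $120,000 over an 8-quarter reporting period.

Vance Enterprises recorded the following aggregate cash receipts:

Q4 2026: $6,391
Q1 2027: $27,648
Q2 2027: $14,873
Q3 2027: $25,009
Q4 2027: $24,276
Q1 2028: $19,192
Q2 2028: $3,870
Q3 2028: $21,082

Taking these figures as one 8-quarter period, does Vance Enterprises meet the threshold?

Total aggregate cash receipts: $6,391 + $27,648 + $14,873 + $25,009 + $24,276 + $19,192 + $3,870 + $21,082 = $142,341.
$142,341 > $120,000, so the threshold is exceeded.

Yes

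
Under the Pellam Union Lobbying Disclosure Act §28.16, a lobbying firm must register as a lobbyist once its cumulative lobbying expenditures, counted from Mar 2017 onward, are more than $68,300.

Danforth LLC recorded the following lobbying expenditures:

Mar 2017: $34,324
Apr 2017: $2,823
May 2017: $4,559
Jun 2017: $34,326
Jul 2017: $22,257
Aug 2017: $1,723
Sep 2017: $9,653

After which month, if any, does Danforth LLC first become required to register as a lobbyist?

Through Mar 2017: $34,324
Through Apr 2017: $37,147
Through May 2017: $41,706
Through Jun 2017: $76,032 ← exceeds threshold

Jun 2017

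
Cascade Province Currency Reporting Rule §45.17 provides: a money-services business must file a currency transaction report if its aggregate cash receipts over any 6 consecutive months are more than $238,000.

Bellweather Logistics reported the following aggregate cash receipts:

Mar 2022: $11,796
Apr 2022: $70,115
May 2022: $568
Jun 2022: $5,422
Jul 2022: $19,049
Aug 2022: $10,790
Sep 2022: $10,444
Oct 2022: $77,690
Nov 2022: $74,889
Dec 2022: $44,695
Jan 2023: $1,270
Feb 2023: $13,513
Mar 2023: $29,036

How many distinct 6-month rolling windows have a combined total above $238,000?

1

Mar 2022–Aug 2022: $11,796 + $70,115 + $568 + $5,422 + $19,049 + $10,790 = $117,740 (under)
Apr 2022–Sep 2022: $70,115 + $568 + $5,422 + $19,049 + $10,790 + $10,444 = $116,388 (under)
May 2022–Oct 2022: $568 + $5,422 + $19,049 + $10,790 + $10,444 + $77,690 = $123,963 (under)
Jun 2022–Nov 2022: $5,422 + $19,049 + $10,790 + $10,444 + $77,690 + $74,889 = $198,284 (under)
Jul 2022–Dec 2022: $19,049 + $10,790 + $10,444 + $77,690 + $74,889 + $44,695 = $237,557 (under)
Aug 2022–Jan 2023: $10,790 + $10,444 + $77,690 + $74,889 + $44,695 + $1,270 = $219,778 (under)
Sep 2022–Feb 2023: $10,444 + $77,690 + $74,889 + $44,695 + $1,270 + $13,513 = $222,501 (under)
Oct 2022–Mar 2023: $77,690 + $74,889 + $44,695 + $1,270 + $13,513 + $29,036 = $241,093 (over)
1 window exceeds the threshold.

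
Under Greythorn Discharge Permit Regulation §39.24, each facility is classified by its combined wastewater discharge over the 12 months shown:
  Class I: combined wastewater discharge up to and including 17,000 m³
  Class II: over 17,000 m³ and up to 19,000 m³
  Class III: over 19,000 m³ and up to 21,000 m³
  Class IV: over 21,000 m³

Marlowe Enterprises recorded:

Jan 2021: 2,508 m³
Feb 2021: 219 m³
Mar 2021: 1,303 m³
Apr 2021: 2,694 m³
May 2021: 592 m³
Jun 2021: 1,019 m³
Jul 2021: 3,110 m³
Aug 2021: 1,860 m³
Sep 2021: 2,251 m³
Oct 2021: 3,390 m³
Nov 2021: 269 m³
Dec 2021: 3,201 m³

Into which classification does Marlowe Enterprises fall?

Combined wastewater discharge: 2,508 m³ + 219 m³ + 1,303 m³ + 2,694 m³ + 592 m³ + 1,019 m³ + 3,110 m³ + 1,860 m³ + 2,251 m³ + 3,390 m³ + 269 m³ + 3,201 m³ = 22,416 m³.
22,416 m³ > 21,000 m³, so Class IV applies.

Class IV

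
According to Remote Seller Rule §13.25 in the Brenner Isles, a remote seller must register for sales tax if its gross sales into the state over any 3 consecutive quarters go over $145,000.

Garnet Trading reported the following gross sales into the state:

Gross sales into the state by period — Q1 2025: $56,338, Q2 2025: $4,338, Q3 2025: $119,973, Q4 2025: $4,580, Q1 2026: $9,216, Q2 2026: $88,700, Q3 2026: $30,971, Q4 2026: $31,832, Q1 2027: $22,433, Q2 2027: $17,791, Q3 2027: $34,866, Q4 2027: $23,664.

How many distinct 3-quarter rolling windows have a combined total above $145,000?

2

Q1 2025–Q3 2025: $56,338 + $4,338 + $119,973 = $180,649 (over)
Q2 2025–Q4 2025: $4,338 + $119,973 + $4,580 = $128,891 (under)
Q3 2025–Q1 2026: $119,973 + $4,580 + $9,216 = $133,769 (under)
Q4 2025–Q2 2026: $4,580 + $9,216 + $88,700 = $102,496 (under)
Q1 2026–Q3 2026: $9,216 + $88,700 + $30,971 = $128,887 (under)
Q2 2026–Q4 2026: $88,700 + $30,971 + $31,832 = $151,503 (over)
Q3 2026–Q1 2027: $30,971 + $31,832 + $22,433 = $85,236 (under)
Q4 2026–Q2 2027: $31,832 + $22,433 + $17,791 = $72,056 (under)
Q1 2027–Q3 2027: $22,433 + $17,791 + $34,866 = $75,090 (under)
Q2 2027–Q4 2027: $17,791 + $34,866 + $23,664 = $76,321 (under)
2 windows exceed the threshold.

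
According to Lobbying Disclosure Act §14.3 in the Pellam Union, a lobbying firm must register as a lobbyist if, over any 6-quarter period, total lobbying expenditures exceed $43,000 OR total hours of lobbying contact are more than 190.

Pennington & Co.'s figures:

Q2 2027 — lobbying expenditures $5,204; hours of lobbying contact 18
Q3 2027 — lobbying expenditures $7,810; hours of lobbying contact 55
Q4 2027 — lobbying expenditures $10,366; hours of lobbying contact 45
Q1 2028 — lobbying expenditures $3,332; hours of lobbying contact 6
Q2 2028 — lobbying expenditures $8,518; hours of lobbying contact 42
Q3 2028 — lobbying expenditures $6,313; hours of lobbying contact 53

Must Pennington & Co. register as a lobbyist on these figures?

Total lobbying expenditures: $5,204 + $7,810 + $10,366 + $3,332 + $8,518 + $6,313 = $41,543 (≤ $43,000).
Total hours of lobbying contact: 18 + 55 + 45 + 6 + 42 + 53 = 219 (> 190).
The test is 'or': at least one threshold is exceeded.

Yes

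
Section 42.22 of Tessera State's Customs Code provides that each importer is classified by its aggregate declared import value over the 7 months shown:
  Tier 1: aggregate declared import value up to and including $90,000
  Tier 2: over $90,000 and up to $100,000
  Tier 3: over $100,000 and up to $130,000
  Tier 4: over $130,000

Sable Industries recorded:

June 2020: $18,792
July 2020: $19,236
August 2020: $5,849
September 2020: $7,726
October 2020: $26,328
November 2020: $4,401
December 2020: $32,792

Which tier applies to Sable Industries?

Aggregate declared import value: $18,792 + $19,236 + $5,849 + $7,726 + $26,328 + $4,401 + $32,792 = $115,124.
$100,000 < $115,124 ≤ $130,000, so Tier 3 applies.

Tier 3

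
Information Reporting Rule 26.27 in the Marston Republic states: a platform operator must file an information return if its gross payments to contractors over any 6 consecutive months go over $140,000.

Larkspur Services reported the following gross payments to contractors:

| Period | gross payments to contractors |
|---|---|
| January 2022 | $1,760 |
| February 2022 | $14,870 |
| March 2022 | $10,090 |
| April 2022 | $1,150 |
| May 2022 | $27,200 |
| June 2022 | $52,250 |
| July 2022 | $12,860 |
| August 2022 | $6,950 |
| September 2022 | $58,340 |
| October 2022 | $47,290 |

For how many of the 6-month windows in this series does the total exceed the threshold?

2

January 2022–June 2022: $1,760 + $14,870 + $10,090 + $1,150 + $27,200 + $52,250 = $107,320 (under)
February 2022–July 2022: $14,870 + $10,090 + $1,150 + $27,200 + $52,250 + $12,860 = $118,420 (under)
March 2022–August 2022: $10,090 + $1,150 + $27,200 + $52,250 + $12,860 + $6,950 = $110,500 (under)
April 2022–September 2022: $1,150 + $27,200 + $52,250 + $12,860 + $6,950 + $58,340 = $158,750 (over)
May 2022–October 2022: $27,200 + $52,250 + $12,860 + $6,950 + $58,340 + $47,290 = $204,890 (over)
2 windows exceed the threshold.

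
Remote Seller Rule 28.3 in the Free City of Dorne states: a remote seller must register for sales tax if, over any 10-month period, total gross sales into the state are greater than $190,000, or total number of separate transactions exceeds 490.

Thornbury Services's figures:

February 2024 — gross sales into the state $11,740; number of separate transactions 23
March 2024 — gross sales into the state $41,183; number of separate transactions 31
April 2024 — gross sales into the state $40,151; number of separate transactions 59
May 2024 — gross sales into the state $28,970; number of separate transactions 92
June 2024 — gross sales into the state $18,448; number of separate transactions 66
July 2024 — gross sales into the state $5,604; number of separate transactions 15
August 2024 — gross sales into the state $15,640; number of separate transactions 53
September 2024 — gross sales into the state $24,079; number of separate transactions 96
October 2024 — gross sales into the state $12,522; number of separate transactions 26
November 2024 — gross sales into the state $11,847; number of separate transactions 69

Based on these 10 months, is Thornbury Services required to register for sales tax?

Yes

Total gross sales into the state: $11,740 + $41,183 + $40,151 + $28,970 + $18,448 + $5,604 + $15,640 + $24,079 + $12,522 + $11,847 = $210,184 (> $190,000).
Total number of separate transactions: 23 + 31 + 59 + 92 + 66 + 15 + 53 + 96 + 26 + 69 = 530 (> 490).
The test is 'or': at least one threshold is exceeded.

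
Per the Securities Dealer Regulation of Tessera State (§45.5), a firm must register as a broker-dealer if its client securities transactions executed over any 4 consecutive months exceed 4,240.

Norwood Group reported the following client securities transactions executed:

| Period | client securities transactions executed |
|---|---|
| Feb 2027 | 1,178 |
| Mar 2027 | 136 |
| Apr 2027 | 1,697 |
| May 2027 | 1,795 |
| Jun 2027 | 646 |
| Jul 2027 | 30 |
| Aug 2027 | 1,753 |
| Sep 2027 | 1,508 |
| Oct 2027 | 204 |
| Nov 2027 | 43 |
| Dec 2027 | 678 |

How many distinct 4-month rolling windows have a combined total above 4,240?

2

Feb 2027–May 2027: 1,178 + 136 + 1,697 + 1,795 = 4,806 (over)
Mar 2027–Jun 2027: 136 + 1,697 + 1,795 + 646 = 4,274 (over)
Apr 2027–Jul 2027: 1,697 + 1,795 + 646 + 30 = 4,168 (under)
May 2027–Aug 2027: 1,795 + 646 + 30 + 1,753 = 4,224 (under)
Jun 2027–Sep 2027: 646 + 30 + 1,753 + 1,508 = 3,937 (under)
Jul 2027–Oct 2027: 30 + 1,753 + 1,508 + 204 = 3,495 (under)
Aug 2027–Nov 2027: 1,753 + 1,508 + 204 + 43 = 3,508 (under)
Sep 2027–Dec 2027: 1,508 + 204 + 43 + 678 = 2,433 (under)
2 windows exceed the threshold.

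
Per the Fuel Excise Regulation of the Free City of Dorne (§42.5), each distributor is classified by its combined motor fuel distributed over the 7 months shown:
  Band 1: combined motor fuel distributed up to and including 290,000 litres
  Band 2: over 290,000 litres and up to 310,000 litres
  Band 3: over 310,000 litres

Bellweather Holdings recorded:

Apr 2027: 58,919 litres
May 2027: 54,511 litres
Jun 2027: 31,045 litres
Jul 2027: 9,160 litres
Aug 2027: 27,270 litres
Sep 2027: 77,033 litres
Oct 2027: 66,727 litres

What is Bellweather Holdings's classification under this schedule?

Combined motor fuel distributed: 58,919 litres + 54,511 litres + 31,045 litres + 9,160 litres + 27,270 litres + 77,033 litres + 66,727 litres = 324,665 litres.
324,665 litres > 310,000 litres, so Band 3 applies.

Band 3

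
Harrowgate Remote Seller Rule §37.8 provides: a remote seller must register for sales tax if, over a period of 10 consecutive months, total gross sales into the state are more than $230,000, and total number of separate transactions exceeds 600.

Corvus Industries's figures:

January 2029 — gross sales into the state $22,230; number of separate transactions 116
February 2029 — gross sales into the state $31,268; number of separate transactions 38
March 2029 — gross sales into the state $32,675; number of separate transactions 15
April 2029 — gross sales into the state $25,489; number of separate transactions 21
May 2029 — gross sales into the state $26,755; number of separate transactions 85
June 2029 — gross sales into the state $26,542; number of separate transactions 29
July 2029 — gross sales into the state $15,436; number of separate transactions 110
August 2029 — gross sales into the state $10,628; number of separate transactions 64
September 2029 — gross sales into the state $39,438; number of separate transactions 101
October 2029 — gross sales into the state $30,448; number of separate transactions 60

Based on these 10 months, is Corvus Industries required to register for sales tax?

Yes

Total gross sales into the state: $22,230 + $31,268 + $32,675 + $25,489 + $26,755 + $26,542 + $15,436 + $10,628 + $39,438 + $30,448 = $260,909 (> $230,000).
Total number of separate transactions: 116 + 38 + 15 + 21 + 85 + 29 + 110 + 64 + 101 + 60 = 639 (> 600).
The test is 'and': both thresholds are exceeded.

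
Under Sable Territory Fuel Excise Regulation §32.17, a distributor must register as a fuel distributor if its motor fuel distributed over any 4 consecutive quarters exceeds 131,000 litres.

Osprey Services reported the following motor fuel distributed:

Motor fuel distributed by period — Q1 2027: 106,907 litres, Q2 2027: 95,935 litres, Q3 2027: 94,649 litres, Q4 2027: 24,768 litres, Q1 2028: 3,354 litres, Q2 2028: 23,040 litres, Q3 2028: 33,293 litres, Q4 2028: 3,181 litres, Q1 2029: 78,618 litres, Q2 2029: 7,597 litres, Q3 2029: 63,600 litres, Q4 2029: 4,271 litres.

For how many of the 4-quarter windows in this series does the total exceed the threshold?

6

Q1 2027–Q4 2027: 106,907 litres + 95,935 litres + 94,649 litres + 24,768 litres = 322,259 litres (over)
Q2 2027–Q1 2028: 95,935 litres + 94,649 litres + 24,768 litres + 3,354 litres = 218,706 litres (over)
Q3 2027–Q2 2028: 94,649 litres + 24,768 litres + 3,354 litres + 23,040 litres = 145,811 litres (over)
Q4 2027–Q3 2028: 24,768 litres + 3,354 litres + 23,040 litres + 33,293 litres = 84,455 litres (under)
Q1 2028–Q4 2028: 3,354 litres + 23,040 litres + 33,293 litres + 3,181 litres = 62,868 litres (under)
Q2 2028–Q1 2029: 23,040 litres + 33,293 litres + 3,181 litres + 78,618 litres = 138,132 litres (over)
Q3 2028–Q2 2029: 33,293 litres + 3,181 litres + 78,618 litres + 7,597 litres = 122,689 litres (under)
Q4 2028–Q3 2029: 3,181 litres + 78,618 litres + 7,597 litres + 63,600 litres = 152,996 litres (over)
Q1 2029–Q4 2029: 78,618 litres + 7,597 litres + 63,600 litres + 4,271 litres = 154,086 litres (over)
6 windows exceed the threshold.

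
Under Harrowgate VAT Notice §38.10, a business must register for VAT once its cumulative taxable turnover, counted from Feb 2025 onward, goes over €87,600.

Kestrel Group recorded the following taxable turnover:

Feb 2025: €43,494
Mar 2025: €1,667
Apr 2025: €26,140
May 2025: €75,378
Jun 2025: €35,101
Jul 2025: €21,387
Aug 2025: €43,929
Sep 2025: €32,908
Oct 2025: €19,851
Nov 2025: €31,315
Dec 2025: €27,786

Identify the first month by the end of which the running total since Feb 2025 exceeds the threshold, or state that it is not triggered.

Through Feb 2025: €43,494
Through Mar 2025: €45,161
Through Apr 2025: €71,301
Through May 2025: €146,679 ← exceeds threshold

May 2025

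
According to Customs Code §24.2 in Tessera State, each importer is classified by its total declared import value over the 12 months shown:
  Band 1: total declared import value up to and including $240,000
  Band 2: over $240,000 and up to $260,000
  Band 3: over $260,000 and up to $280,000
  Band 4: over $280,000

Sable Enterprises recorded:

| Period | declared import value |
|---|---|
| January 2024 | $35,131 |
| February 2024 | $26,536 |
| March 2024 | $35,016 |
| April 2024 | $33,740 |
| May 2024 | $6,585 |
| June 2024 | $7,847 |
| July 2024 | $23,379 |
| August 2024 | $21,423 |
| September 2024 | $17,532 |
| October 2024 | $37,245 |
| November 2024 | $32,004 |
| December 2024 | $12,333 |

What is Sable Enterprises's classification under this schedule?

Band 4

Total declared import value: $35,131 + $26,536 + $35,016 + $33,740 + $6,585 + $7,847 + $23,379 + $21,423 + $17,532 + $37,245 + $32,004 + $12,333 = $288,771.
$288,771 > $280,000, so Band 4 applies.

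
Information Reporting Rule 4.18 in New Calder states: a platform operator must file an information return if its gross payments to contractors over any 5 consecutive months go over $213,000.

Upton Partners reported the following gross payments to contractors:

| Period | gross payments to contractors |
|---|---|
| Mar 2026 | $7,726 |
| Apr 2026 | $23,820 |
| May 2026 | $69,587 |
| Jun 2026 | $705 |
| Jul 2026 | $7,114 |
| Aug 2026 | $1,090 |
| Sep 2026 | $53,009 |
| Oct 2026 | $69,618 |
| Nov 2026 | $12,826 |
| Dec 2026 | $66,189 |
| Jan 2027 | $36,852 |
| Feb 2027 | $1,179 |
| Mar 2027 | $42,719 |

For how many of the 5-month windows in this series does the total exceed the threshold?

1

Mar 2026–Jul 2026: $7,726 + $23,820 + $69,587 + $705 + $7,114 = $108,952 (under)
Apr 2026–Aug 2026: $23,820 + $69,587 + $705 + $7,114 + $1,090 = $102,316 (under)
May 2026–Sep 2026: $69,587 + $705 + $7,114 + $1,090 + $53,009 = $131,505 (under)
Jun 2026–Oct 2026: $705 + $7,114 + $1,090 + $53,009 + $69,618 = $131,536 (under)
Jul 2026–Nov 2026: $7,114 + $1,090 + $53,009 + $69,618 + $12,826 = $143,657 (under)
Aug 2026–Dec 2026: $1,090 + $53,009 + $69,618 + $12,826 + $66,189 = $202,732 (under)
Sep 2026–Jan 2027: $53,009 + $69,618 + $12,826 + $66,189 + $36,852 = $238,494 (over)
Oct 2026–Feb 2027: $69,618 + $12,826 + $66,189 + $36,852 + $1,179 = $186,664 (under)
Nov 2026–Mar 2027: $12,826 + $66,189 + $36,852 + $1,179 + $42,719 = $159,765 (under)
1 window exceeds the threshold.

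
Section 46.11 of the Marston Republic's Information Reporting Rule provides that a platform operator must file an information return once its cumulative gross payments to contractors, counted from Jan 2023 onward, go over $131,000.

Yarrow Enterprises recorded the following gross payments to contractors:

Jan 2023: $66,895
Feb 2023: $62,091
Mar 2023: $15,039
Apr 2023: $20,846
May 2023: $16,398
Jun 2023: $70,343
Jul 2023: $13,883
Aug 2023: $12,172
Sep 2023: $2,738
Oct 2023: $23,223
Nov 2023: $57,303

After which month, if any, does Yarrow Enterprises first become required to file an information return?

Through Jan 2023: $66,895
Through Feb 2023: $128,986
Through Mar 2023: $144,025 ← exceeds threshold

Mar 2023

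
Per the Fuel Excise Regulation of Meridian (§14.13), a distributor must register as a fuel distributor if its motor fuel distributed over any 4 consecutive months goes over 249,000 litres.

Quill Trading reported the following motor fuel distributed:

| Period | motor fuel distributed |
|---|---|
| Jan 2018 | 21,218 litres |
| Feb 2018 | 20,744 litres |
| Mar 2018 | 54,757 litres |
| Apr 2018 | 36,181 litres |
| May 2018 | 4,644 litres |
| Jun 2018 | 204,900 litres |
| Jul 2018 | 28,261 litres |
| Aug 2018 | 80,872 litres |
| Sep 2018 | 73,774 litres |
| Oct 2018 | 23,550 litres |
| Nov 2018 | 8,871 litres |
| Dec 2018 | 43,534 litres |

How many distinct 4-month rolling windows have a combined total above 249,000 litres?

4

Jan 2018–Apr 2018: 21,218 litres + 20,744 litres + 54,757 litres + 36,181 litres = 132,900 litres (under)
Feb 2018–May 2018: 20,744 litres + 54,757 litres + 36,181 litres + 4,644 litres = 116,326 litres (under)
Mar 2018–Jun 2018: 54,757 litres + 36,181 litres + 4,644 litres + 204,900 litres = 300,482 litres (over)
Apr 2018–Jul 2018: 36,181 litres + 4,644 litres + 204,900 litres + 28,261 litres = 273,986 litres (over)
May 2018–Aug 2018: 4,644 litres + 204,900 litres + 28,261 litres + 80,872 litres = 318,677 litres (over)
Jun 2018–Sep 2018: 204,900 litres + 28,261 litres + 80,872 litres + 73,774 litres = 387,807 litres (over)
Jul 2018–Oct 2018: 28,261 litres + 80,872 litres + 73,774 litres + 23,550 litres = 206,457 litres (under)
Aug 2018–Nov 2018: 80,872 litres + 73,774 litres + 23,550 litres + 8,871 litres = 187,067 litres (under)
Sep 2018–Dec 2018: 73,774 litres + 23,550 litres + 8,871 litres + 43,534 litres = 149,729 litres (under)
4 windows exceed the threshold.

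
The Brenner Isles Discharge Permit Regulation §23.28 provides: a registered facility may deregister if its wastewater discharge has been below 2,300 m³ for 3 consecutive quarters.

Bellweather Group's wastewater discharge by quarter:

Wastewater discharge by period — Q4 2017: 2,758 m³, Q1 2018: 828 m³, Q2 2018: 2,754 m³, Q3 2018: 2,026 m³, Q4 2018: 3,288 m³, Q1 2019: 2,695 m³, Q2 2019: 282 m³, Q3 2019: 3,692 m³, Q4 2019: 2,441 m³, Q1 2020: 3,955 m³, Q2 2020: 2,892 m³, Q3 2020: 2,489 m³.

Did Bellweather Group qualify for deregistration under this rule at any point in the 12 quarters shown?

Quarters below 2,300 m³: Q1 2018, Q3 2018, Q2 2019.
Longest run of consecutive quarters below the threshold: 1.
1 < 3, so Bellweather Group never became eligible.

No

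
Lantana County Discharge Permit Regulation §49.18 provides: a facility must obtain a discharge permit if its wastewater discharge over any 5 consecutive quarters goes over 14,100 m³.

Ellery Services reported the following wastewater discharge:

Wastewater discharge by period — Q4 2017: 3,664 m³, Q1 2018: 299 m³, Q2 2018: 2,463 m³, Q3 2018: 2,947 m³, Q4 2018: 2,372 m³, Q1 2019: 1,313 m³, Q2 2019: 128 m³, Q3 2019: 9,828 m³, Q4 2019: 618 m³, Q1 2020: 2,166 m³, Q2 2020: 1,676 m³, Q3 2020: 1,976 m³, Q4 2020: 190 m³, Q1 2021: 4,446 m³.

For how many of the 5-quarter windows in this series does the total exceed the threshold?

4

Q4 2017–Q4 2018: 3,664 m³ + 299 m³ + 2,463 m³ + 2,947 m³ + 2,372 m³ = 11,745 m³ (under)
Q1 2018–Q1 2019: 299 m³ + 2,463 m³ + 2,947 m³ + 2,372 m³ + 1,313 m³ = 9,394 m³ (under)
Q2 2018–Q2 2019: 2,463 m³ + 2,947 m³ + 2,372 m³ + 1,313 m³ + 128 m³ = 9,223 m³ (under)
Q3 2018–Q3 2019: 2,947 m³ + 2,372 m³ + 1,313 m³ + 128 m³ + 9,828 m³ = 16,588 m³ (over)
Q4 2018–Q4 2019: 2,372 m³ + 1,313 m³ + 128 m³ + 9,828 m³ + 618 m³ = 14,259 m³ (over)
Q1 2019–Q1 2020: 1,313 m³ + 128 m³ + 9,828 m³ + 618 m³ + 2,166 m³ = 14,053 m³ (under)
Q2 2019–Q2 2020: 128 m³ + 9,828 m³ + 618 m³ + 2,166 m³ + 1,676 m³ = 14,416 m³ (over)
Q3 2019–Q3 2020: 9,828 m³ + 618 m³ + 2,166 m³ + 1,676 m³ + 1,976 m³ = 16,264 m³ (over)
Q4 2019–Q4 2020: 618 m³ + 2,166 m³ + 1,676 m³ + 1,976 m³ + 190 m³ = 6,626 m³ (under)
Q1 2020–Q1 2021: 2,166 m³ + 1,676 m³ + 1,976 m³ + 190 m³ + 4,446 m³ = 10,454 m³ (under)
4 windows exceed the threshold.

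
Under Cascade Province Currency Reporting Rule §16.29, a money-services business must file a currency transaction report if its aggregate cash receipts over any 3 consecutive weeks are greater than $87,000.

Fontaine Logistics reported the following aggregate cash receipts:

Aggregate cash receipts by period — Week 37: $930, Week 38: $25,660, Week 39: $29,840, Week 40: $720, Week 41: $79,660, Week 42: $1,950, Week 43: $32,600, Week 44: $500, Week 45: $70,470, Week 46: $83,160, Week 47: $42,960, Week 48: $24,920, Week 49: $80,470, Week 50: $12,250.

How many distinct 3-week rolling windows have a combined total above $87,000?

Week 37–Week 39: $930 + $25,660 + $29,840 = $56,430 (under)
Week 38–Week 40: $25,660 + $29,840 + $720 = $56,220 (under)
Week 39–Week 41: $29,840 + $720 + $79,660 = $110,220 (over)
Week 40–Week 42: $720 + $79,660 + $1,950 = $82,330 (under)
Week 41–Week 43: $79,660 + $1,950 + $32,600 = $114,210 (over)
Week 42–Week 44: $1,950 + $32,600 + $500 = $35,050 (under)
Week 43–Week 45: $32,600 + $500 + $70,470 = $103,570 (over)
Week 44–Week 46: $500 + $70,470 + $83,160 = $154,130 (over)
Week 45–Week 47: $70,470 + $83,160 + $42,960 = $196,590 (over)
Week 46–Week 48: $83,160 + $42,960 + $24,920 = $151,040 (over)
Week 47–Week 49: $42,960 + $24,920 + $80,470 = $148,350 (over)
Week 48–Week 50: $24,920 + $80,470 + $12,250 = $117,640 (over)
8 windows exceed the threshold.

8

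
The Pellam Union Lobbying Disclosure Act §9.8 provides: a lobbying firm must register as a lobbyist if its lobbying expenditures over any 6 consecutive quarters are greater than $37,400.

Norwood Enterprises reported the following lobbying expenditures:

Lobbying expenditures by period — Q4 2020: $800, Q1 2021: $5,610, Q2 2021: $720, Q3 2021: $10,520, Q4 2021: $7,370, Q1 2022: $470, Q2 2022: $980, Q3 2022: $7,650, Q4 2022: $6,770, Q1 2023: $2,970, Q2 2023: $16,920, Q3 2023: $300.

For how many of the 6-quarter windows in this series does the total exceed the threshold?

Q4 2020–Q1 2022: $800 + $5,610 + $720 + $10,520 + $7,370 + $470 = $25,490 (under)
Q1 2021–Q2 2022: $5,610 + $720 + $10,520 + $7,370 + $470 + $980 = $25,670 (under)
Q2 2021–Q3 2022: $720 + $10,520 + $7,370 + $470 + $980 + $7,650 = $27,710 (under)
Q3 2021–Q4 2022: $10,520 + $7,370 + $470 + $980 + $7,650 + $6,770 = $33,760 (under)
Q4 2021–Q1 2023: $7,370 + $470 + $980 + $7,650 + $6,770 + $2,970 = $26,210 (under)
Q1 2022–Q2 2023: $470 + $980 + $7,650 + $6,770 + $2,970 + $16,920 = $35,760 (under)
Q2 2022–Q3 2023: $980 + $7,650 + $6,770 + $2,970 + $16,920 + $300 = $35,590 (under)
0 windows exceed the threshold.

0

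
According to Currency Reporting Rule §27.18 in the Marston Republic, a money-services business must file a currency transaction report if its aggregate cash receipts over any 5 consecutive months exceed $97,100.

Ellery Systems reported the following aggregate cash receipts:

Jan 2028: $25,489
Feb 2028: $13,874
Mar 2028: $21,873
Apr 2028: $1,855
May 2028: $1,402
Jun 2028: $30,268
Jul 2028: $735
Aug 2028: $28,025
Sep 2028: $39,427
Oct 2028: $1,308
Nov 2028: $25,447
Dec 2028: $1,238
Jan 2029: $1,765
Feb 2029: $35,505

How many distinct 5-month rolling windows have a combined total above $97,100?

2

Jan 2028–May 2028: $25,489 + $13,874 + $21,873 + $1,855 + $1,402 = $64,493 (under)
Feb 2028–Jun 2028: $13,874 + $21,873 + $1,855 + $1,402 + $30,268 = $69,272 (under)
Mar 2028–Jul 2028: $21,873 + $1,855 + $1,402 + $30,268 + $735 = $56,133 (under)
Apr 2028–Aug 2028: $1,855 + $1,402 + $30,268 + $735 + $28,025 = $62,285 (under)
May 2028–Sep 2028: $1,402 + $30,268 + $735 + $28,025 + $39,427 = $99,857 (over)
Jun 2028–Oct 2028: $30,268 + $735 + $28,025 + $39,427 + $1,308 = $99,763 (over)
Jul 2028–Nov 2028: $735 + $28,025 + $39,427 + $1,308 + $25,447 = $94,942 (under)
Aug 2028–Dec 2028: $28,025 + $39,427 + $1,308 + $25,447 + $1,238 = $95,445 (under)
Sep 2028–Jan 2029: $39,427 + $1,308 + $25,447 + $1,238 + $1,765 = $69,185 (under)
Oct 2028–Feb 2029: $1,308 + $25,447 + $1,238 + $1,765 + $35,505 = $65,263 (under)
2 windows exceed the threshold.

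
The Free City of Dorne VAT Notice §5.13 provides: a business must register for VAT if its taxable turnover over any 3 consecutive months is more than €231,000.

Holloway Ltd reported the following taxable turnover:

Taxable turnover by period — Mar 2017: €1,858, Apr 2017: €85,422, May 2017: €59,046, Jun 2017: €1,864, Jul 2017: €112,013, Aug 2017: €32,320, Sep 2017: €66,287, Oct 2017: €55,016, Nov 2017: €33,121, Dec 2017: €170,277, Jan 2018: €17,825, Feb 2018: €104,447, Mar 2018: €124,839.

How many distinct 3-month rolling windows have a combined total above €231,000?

Mar 2017–May 2017: €1,858 + €85,422 + €59,046 = €146,326 (under)
Apr 2017–Jun 2017: €85,422 + €59,046 + €1,864 = €146,332 (under)
May 2017–Jul 2017: €59,046 + €1,864 + €112,013 = €172,923 (under)
Jun 2017–Aug 2017: €1,864 + €112,013 + €32,320 = €146,197 (under)
Jul 2017–Sep 2017: €112,013 + €32,320 + €66,287 = €210,620 (under)
Aug 2017–Oct 2017: €32,320 + €66,287 + €55,016 = €153,623 (under)
Sep 2017–Nov 2017: €66,287 + €55,016 + €33,121 = €154,424 (under)
Oct 2017–Dec 2017: €55,016 + €33,121 + €170,277 = €258,414 (over)
Nov 2017–Jan 2018: €33,121 + €170,277 + €17,825 = €221,223 (under)
Dec 2017–Feb 2018: €170,277 + €17,825 + €104,447 = €292,549 (over)
Jan 2018–Mar 2018: €17,825 + €104,447 + €124,839 = €247,111 (over)
3 windows exceed the threshold.

3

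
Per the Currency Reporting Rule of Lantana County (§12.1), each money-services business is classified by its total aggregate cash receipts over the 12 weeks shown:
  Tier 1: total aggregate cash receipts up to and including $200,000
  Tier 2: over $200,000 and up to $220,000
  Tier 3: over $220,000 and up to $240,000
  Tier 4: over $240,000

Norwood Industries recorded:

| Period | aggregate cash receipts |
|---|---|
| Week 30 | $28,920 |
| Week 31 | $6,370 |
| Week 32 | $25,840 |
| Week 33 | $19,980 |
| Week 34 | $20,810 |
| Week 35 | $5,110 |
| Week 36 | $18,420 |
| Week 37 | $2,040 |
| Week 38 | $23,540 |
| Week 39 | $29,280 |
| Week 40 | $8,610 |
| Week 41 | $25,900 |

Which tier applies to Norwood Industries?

Tier 2

Total aggregate cash receipts: $28,920 + $6,370 + $25,840 + $19,980 + $20,810 + $5,110 + $18,420 + $2,040 + $23,540 + $29,280 + $8,610 + $25,900 = $214,820.
$200,000 < $214,820 ≤ $220,000, so Tier 2 applies.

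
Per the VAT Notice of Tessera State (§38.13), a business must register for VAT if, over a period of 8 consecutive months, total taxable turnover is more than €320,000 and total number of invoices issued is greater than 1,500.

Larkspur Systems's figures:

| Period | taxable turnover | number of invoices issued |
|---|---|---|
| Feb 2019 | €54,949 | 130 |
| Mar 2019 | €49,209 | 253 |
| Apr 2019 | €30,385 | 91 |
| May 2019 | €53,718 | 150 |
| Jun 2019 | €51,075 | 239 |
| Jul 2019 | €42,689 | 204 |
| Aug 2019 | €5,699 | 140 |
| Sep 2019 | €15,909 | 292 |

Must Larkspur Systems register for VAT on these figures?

Total taxable turnover: €54,949 + €49,209 + €30,385 + €53,718 + €51,075 + €42,689 + €5,699 + €15,909 = €303,633 (≤ €320,000).
Total number of invoices issued: 130 + 253 + 91 + 150 + 239 + 204 + 140 + 292 = 1,499 (≤ 1,500).
The test is 'and': the rule requires both, and at least one is not exceeded.

No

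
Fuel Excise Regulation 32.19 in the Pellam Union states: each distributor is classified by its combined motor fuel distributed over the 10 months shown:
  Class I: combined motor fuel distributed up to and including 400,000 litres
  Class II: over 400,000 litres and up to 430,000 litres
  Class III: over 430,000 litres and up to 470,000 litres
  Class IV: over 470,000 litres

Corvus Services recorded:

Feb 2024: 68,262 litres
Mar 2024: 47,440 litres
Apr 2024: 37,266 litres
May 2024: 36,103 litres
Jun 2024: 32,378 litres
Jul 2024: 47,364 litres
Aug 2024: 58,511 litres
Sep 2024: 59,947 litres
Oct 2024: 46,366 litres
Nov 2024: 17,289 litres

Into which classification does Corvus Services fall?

Class III

Combined motor fuel distributed: 68,262 litres + 47,440 litres + 37,266 litres + 36,103 litres + 32,378 litres + 47,364 litres + 58,511 litres + 59,947 litres + 46,366 litres + 17,289 litres = 450,926 litres.
430,000 litres < 450,926 litres ≤ 470,000 litres, so Class III applies.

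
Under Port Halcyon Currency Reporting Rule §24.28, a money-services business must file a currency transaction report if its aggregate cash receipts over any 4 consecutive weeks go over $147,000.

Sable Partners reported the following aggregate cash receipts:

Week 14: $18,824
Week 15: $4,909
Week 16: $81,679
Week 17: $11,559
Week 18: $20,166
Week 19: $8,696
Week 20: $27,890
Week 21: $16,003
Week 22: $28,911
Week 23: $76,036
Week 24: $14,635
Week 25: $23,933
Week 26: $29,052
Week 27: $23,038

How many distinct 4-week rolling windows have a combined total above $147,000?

Week 14–Week 17: $18,824 + $4,909 + $81,679 + $11,559 = $116,971 (under)
Week 15–Week 18: $4,909 + $81,679 + $11,559 + $20,166 = $118,313 (under)
Week 16–Week 19: $81,679 + $11,559 + $20,166 + $8,696 = $122,100 (under)
Week 17–Week 20: $11,559 + $20,166 + $8,696 + $27,890 = $68,311 (under)
Week 18–Week 21: $20,166 + $8,696 + $27,890 + $16,003 = $72,755 (under)
Week 19–Week 22: $8,696 + $27,890 + $16,003 + $28,911 = $81,500 (under)
Week 20–Week 23: $27,890 + $16,003 + $28,911 + $76,036 = $148,840 (over)
Week 21–Week 24: $16,003 + $28,911 + $76,036 + $14,635 = $135,585 (under)
Week 22–Week 25: $28,911 + $76,036 + $14,635 + $23,933 = $143,515 (under)
Week 23–Week 26: $76,036 + $14,635 + $23,933 + $29,052 = $143,656 (under)
Week 24–Week 27: $14,635 + $23,933 + $29,052 + $23,038 = $90,658 (under)
1 window exceeds the threshold.

1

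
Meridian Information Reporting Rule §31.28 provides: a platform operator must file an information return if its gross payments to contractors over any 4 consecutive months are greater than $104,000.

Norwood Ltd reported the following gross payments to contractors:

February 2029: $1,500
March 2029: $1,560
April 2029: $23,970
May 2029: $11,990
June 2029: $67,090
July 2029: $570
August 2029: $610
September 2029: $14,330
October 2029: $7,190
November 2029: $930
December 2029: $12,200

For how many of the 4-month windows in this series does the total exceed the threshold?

February 2029–May 2029: $1,500 + $1,560 + $23,970 + $11,990 = $39,020 (under)
March 2029–June 2029: $1,560 + $23,970 + $11,990 + $67,090 = $104,610 (over)
April 2029–July 2029: $23,970 + $11,990 + $67,090 + $570 = $103,620 (under)
May 2029–August 2029: $11,990 + $67,090 + $570 + $610 = $80,260 (under)
June 2029–September 2029: $67,090 + $570 + $610 + $14,330 = $82,600 (under)
July 2029–October 2029: $570 + $610 + $14,330 + $7,190 = $22,700 (under)
August 2029–November 2029: $610 + $14,330 + $7,190 + $930 = $23,060 (under)
September 2029–December 2029: $14,330 + $7,190 + $930 + $12,200 = $34,650 (under)
1 window exceeds the threshold.

1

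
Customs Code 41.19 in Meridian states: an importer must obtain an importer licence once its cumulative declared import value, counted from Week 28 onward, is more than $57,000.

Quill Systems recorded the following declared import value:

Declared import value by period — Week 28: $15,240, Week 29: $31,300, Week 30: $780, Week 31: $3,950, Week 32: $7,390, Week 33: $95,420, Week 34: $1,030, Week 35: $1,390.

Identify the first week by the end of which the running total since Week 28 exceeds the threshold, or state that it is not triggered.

Through Week 28: $15,240
Through Week 29: $46,540
Through Week 30: $47,320
Through Week 31: $51,270
Through Week 32: $58,660 ← exceeds threshold

Week 32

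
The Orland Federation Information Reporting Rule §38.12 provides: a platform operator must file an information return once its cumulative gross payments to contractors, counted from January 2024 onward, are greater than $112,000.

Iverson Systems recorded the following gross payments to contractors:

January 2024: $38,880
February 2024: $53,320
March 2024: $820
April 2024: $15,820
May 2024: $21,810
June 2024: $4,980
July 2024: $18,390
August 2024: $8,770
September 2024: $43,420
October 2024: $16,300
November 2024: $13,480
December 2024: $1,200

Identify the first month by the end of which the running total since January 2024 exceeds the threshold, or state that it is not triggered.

May 2024

Through January 2024: $38,880
Through February 2024: $92,200
Through March 2024: $93,020
Through April 2024: $108,840
Through May 2024: $130,650 ← exceeds threshold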